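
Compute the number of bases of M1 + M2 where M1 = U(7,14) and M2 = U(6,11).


Bases of a direct sum M1 + M2: |B| = |B(M1)| * |B(M2)|.
|B(U(7,14))| = C(14,7) = 3432.
|B(U(6,11))| = C(11,6) = 462.
Total bases = 3432 * 462 = 1585584.

1585584


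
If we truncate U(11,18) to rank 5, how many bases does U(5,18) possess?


Truncating U(11,18) to rank 5 gives U(5,18).
Bases of U(5,18) are all 5-element subsets of 18 elements.
Number of bases = (18 choose 5) = 8568.

8568


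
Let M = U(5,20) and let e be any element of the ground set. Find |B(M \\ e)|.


Deleting e from U(5,20) gives U(5,19) since n > r.
Bases of U(5,19) = C(19,5) = 19! / (5! * 14!) = 11628.

11628


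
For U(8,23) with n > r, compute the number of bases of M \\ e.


Deleting e from U(8,23) gives U(8,22) since n > r.
Bases of U(8,22) = C(22,8) = 319770.

319770


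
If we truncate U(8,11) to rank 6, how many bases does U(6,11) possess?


Truncating U(8,11) to rank 6 gives U(6,11).
Bases of U(6,11) are all 6-element subsets of 11 elements.
Number of bases = C(11,6) = 11! / (6! * 5!) = 462.

462


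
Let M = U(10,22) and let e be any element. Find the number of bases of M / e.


Contracting e from U(10,22) gives U(9,21).
Bases of U(9,21) = C(21,9) = 293930.

293930


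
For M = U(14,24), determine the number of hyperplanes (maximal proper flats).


Hyperplanes of U(14,24) are flats of rank 13.
In a uniform matroid, these are exactly the (13)-element subsets.
Count = C(24,13) = 2496144.

2496144


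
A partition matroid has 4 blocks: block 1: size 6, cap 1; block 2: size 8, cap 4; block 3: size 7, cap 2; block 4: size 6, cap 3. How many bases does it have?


A basis picks exactly ci elements from block i.
Number of bases = product of C(|Si|, ci).
= C(6,1) * C(8,4) * C(7,2) * C(6,3)
= 6 * 70 * 21 * 20
= 176400.

176400


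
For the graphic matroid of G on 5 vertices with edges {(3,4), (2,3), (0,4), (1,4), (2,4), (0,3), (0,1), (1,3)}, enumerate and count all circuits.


A circuit in a graphic matroid = edge set of a simple cycle.
G has 5 vertices and 8 edges.
Enumerating all minimal edge subsets forming cycles...
Total circuits found: 12.

12


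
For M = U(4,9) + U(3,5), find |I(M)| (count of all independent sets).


For a direct sum, |I(M1+M2)| = |I(M1)| * |I(M2)|.
|I(U(4,9))| = sum C(9,k) for k=0..4 = 256.
|I(U(3,5))| = sum C(5,k) for k=0..3 = 26.
Total = 256 * 26 = 6656.

6656


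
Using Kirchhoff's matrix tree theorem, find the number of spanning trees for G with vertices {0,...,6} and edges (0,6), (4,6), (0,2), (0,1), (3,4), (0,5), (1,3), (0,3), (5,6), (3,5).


By Kirchhoff's matrix tree theorem, the number of spanning trees equals
the determinant of any cofactor of the Laplacian matrix L.
G has 7 vertices and 10 edges.
Computing the (6 x 6) cofactor determinant gives 61.

61


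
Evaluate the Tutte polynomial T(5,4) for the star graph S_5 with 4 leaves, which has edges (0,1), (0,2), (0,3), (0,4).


A star on 5 vertices is a tree with 4 edges.
T(x,y) = x^(4) for any tree.
T(5,4) = 5^4 = 625.

625


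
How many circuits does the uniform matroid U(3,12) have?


In U(3,12), circuits are the (4)-element subsets.
Any set of 4 elements is dependent, and removing any one element gives
an independent set of size 3, so it is a minimal dependent set.
Number of circuits = (12 choose 4) = 495.

495


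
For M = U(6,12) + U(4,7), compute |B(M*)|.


(M1+M2)* = M1* + M2*.
M1* = U(6,12), bases: C(12,6) = 924.
M2* = U(3,7), bases: C(7,3) = 35.
|B(M*)| = 924 * 35 = 32340.

32340


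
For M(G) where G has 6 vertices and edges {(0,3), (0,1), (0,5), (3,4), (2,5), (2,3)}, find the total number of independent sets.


An independent set in a graphic matroid is an acyclic edge subset.
G has 6 vertices and 6 edges.
Enumerate all 2^6 = 64 subsets, checking for acyclicity.
Total independent sets = 60.

60


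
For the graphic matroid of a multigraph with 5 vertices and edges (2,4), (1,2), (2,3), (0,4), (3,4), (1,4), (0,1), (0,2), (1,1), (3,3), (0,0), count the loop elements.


In a graphic matroid, a loop is a self-loop edge (u,u) with rank 0.
Examining all 11 edges for self-loops...
Self-loops found: (1,1), (3,3), (0,0)
Number of loops = 3.

3


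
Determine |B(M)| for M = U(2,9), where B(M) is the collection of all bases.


Bases of U(2,9) are all 2-element subsets of the 9-element ground set.
Number of bases = C(9,2).
C(9,2) = 9! / (2! * 7!) = 36.

36


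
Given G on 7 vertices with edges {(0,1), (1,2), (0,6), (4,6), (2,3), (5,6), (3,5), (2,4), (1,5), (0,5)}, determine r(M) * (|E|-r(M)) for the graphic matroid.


r(M) = |V| - c = 7 - 1 = 6.
nullity = |E| - r(M) = 10 - 6 = 4.
Product = 6 * 4 = 24.

24


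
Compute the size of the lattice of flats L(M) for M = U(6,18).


Flats of U(6,18): every subset of size < 6 is a flat, plus E itself.
Count = (18 choose 0) + (18 choose 1) + (18 choose 2) + (18 choose 3) + (18 choose 4) + (18 choose 5) + 1
     = 1 + 18 + 153 + 816 + 3060 + 8568 + 1
     = 12617.

12617


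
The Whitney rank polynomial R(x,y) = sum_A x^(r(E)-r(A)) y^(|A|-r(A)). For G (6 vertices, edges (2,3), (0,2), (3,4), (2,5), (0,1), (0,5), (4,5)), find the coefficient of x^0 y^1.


R(x,y) = sum over A in 2^E of x^(r(E)-r(A)) * y^(|A|-r(A)).
G has 6 vertices, 7 edges. r(E) = 5.
Enumerate all 2^7 = 128 subsets.
Count subsets with r(E)-r(A)=0 and |A|-r(A)=1: 6.

6


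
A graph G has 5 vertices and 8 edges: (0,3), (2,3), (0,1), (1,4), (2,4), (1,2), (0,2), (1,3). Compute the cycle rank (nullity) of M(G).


Cycle rank (nullity) = |E| - r(M) = |E| - (|V| - c).
|E| = 8, |V| = 5, c = 1.
Nullity = 8 - (5 - 1) = 8 - 4 = 4.

4


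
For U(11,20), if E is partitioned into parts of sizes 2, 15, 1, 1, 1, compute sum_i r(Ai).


r(Ai) = min(|Ai|, 11) for each part.
Sum = min(2,11) + min(15,11) + min(1,11) + min(1,11) + min(1,11)
    = 2 + 11 + 1 + 1 + 1
    = 16.

16


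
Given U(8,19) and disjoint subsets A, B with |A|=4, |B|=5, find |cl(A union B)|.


|A union B| = 4 + 5 = 9 (disjoint).
In U(8,19), cl(S) = S if |S| < 8, else cl(S) = E.
Since 9 >= 8, cl(A union B) = E.
|cl(A union B)| = 19.

19


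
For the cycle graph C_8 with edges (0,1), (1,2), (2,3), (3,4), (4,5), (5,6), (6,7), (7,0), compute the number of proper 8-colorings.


P(C_8, k) = (k-1)^8 + (-1)^8*(k-1).
P(8) = (7)^8 + 7
= 5764801 + 7 = 5764808.

5764808


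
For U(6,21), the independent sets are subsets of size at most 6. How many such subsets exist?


Independent sets of U(6,21) are all subsets of size <= 6.
Count = C(21,0) + C(21,1) + C(21,2) + C(21,3) + C(21,4) + C(21,5) + C(21,6)
     = 1 + 21 + 210 + 1330 + 5985 + 20349 + 54264
     = 82160.

82160


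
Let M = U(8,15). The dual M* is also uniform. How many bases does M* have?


The dual of U(r,n) is U(n-r, n) = U(7,15).
Bases of U(7,15) are all (7)-element subsets.
|B(M*)| = (15 choose 7) = 6435.

6435


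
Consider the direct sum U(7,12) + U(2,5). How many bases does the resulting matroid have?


Bases of a direct sum M1 + M2: |B| = |B(M1)| * |B(M2)|.
|B(U(7,12))| = C(12,7) = 792.
|B(U(2,5))| = C(5,2) = 10.
Total bases = 792 * 10 = 7920.

7920


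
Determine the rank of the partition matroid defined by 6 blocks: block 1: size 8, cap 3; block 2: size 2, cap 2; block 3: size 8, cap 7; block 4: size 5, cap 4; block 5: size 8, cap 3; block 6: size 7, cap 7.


Rank of a partition matroid = sum of min(|Si|, ci) for each block.
= min(8,3) + min(2,2) + min(8,7) + min(5,4) + min(8,3) + min(7,7)
= 3 + 2 + 7 + 4 + 3 + 7
= 26.

26


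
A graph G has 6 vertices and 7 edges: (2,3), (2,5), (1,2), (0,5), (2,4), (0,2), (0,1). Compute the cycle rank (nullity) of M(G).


Cycle rank (nullity) = |E| - r(M) = |E| - (|V| - c).
|E| = 7, |V| = 6, c = 1.
Nullity = 7 - (6 - 1) = 7 - 5 = 2.

2


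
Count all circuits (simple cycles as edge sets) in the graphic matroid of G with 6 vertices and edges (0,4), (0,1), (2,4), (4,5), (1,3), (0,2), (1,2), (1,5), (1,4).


A circuit in a graphic matroid = edge set of a simple cycle.
G has 6 vertices and 9 edges.
Enumerating all minimal edge subsets forming cycles...
Total circuits found: 12.

12


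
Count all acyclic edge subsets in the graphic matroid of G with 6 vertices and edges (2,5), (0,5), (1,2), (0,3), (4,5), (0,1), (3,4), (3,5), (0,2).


An independent set in a graphic matroid is an acyclic edge subset.
G has 6 vertices and 9 edges.
Enumerate all 2^9 = 512 subsets, checking for acyclicity.
Total independent sets = 280.

280


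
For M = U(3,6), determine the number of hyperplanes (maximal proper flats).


Hyperplanes of U(3,6) are flats of rank 2.
In a uniform matroid, these are exactly the (2)-element subsets.
Count = C(6,2) = (6 * 5) / (1 * 2) = 15.

15


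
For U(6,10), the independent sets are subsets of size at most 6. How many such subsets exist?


Independent sets of U(6,10) are all subsets of size <= 6.
Count = C(10,0) + C(10,1) + C(10,2) + C(10,3) + C(10,4) + C(10,5) + C(10,6)
     = 1 + 10 + 45 + 120 + 210 + 252 + 210
     = 848.

848


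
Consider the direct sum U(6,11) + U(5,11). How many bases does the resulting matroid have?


Bases of a direct sum M1 + M2: |B| = |B(M1)| * |B(M2)|.
|B(U(6,11))| = C(11,6) = 462.
|B(U(5,11))| = C(11,5) = 462.
Total bases = 462 * 462 = 213444.

213444


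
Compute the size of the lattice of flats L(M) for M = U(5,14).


Flats of U(5,14): every subset of size < 5 is a flat, plus E itself.
Count = C(14,0) + C(14,1) + C(14,2) + C(14,3) + C(14,4) + 1
     = 1 + 14 + 91 + 364 + 1001 + 1
     = 1472.

1472


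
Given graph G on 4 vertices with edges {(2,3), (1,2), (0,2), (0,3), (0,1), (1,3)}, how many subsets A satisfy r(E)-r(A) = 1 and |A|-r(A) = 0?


R(x,y) = sum over A in 2^E of x^(r(E)-r(A)) * y^(|A|-r(A)).
G has 4 vertices, 6 edges. r(E) = 3.
Enumerate all 2^6 = 64 subsets.
Count subsets with r(E)-r(A)=1 and |A|-r(A)=0: 15.

15


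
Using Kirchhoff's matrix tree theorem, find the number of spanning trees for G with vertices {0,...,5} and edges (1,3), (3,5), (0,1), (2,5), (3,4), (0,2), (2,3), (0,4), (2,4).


By Kirchhoff's matrix tree theorem, the number of spanning trees equals
the determinant of any cofactor of the Laplacian matrix L.
G has 6 vertices and 9 edges.
Computing the (5 x 5) cofactor determinant gives 61.

61


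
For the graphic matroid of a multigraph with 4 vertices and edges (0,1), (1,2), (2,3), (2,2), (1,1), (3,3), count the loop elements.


In a graphic matroid, a loop is a self-loop edge (u,u) with rank 0.
Examining all 6 edges for self-loops...
Self-loops found: (2,2), (1,1), (3,3)
Number of loops = 3.

3


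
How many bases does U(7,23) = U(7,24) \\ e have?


Deleting e from U(7,24) gives U(7,23) since n > r.
Bases of U(7,23) = C(23,7) = 245157.

245157


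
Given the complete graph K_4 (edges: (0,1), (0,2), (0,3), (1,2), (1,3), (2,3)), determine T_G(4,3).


T(K_4; x,y) = x^3 + 3x^2 + 4xy + 2x + y^3 + 3y^2 + 2y.
Substituting x=4, y=3:
= 64 + 48 + 48 + 8 + 27 + 27 + 6
= 228.

228


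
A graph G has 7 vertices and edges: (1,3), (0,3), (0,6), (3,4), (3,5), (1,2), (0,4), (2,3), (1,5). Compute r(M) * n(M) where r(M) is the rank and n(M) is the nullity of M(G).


r(M) = |V| - c = 7 - 1 = 6.
nullity = |E| - r(M) = 9 - 6 = 3.
Product = 6 * 3 = 18.

18


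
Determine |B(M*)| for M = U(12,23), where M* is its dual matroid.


The dual of U(r,n) is U(n-r, n) = U(11,23).
Bases of U(11,23) are all (11)-element subsets.
|B(M*)| = (23 choose 11) = 1352078.

1352078


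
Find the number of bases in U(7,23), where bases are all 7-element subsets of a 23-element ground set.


Bases of U(7,23) are all 7-element subsets of the 23-element ground set.
Number of bases = C(23,7).
C(23,7) = 245157.

245157


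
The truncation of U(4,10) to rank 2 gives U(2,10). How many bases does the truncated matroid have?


Truncating U(4,10) to rank 2 gives U(2,10).
Bases of U(2,10) are all 2-element subsets of 10 elements.
Number of bases = C(10,2) = (10 * 9) / (1 * 2) = 45.

45


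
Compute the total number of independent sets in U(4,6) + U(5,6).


For a direct sum, |I(M1+M2)| = |I(M1)| * |I(M2)|.
|I(U(4,6))| = sum C(6,k) for k=0..4 = 57.
|I(U(5,6))| = sum C(6,k) for k=0..5 = 63.
Total = 57 * 63 = 3591.

3591


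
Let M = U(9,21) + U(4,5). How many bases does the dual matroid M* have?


(M1+M2)* = M1* + M2*.
M1* = U(12,21), bases: C(21,12) = 293930.
M2* = U(1,5), bases: C(5,1) = 5.
|B(M*)| = 293930 * 5 = 1469650.

1469650


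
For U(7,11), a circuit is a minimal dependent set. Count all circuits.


In U(7,11), circuits are the (8)-element subsets.
Any set of 8 elements is dependent, and removing any one element gives
an independent set of size 7, so it is a minimal dependent set.
Number of circuits = (11 choose 8) = 165.

165


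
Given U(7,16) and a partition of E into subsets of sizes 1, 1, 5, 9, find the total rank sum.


r(Ai) = min(|Ai|, 7) for each part.
Sum = min(1,7) + min(1,7) + min(5,7) + min(9,7)
    = 1 + 1 + 5 + 7
    = 14.

14


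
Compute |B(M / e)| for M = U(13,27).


Contracting e from U(13,27) gives U(12,26).
Bases of U(12,26) = (26 choose 12) = 9657700.

9657700


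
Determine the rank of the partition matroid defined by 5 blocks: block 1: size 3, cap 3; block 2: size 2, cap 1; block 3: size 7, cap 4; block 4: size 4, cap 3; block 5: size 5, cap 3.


Rank of a partition matroid = sum of min(|Si|, ci) for each block.
= min(3,3) + min(2,1) + min(7,4) + min(4,3) + min(5,3)
= 3 + 1 + 4 + 3 + 3
= 14.

14


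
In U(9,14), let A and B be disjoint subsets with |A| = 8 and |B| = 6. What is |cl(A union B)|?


|A union B| = 8 + 6 = 14 (disjoint).
In U(9,14), cl(S) = S if |S| < 9, else cl(S) = E.
Since 14 >= 9, cl(A union B) = E.
|cl(A union B)| = 14.

14


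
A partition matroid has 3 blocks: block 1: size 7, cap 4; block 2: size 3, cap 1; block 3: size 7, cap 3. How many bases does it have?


A basis picks exactly ci elements from block i.
Number of bases = product of C(|Si|, ci).
= C(7,4) * C(3,1) * C(7,3)
= 35 * 3 * 35
= 3675.

3675


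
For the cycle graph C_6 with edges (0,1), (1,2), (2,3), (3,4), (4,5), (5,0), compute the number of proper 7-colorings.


P(C_6, k) = (k-1)^6 + (-1)^6*(k-1).
P(7) = (6)^6 + 6
= 46656 + 6 = 46662.

46662


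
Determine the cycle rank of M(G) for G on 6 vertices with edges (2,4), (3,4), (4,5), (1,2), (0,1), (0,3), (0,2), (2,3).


Cycle rank (nullity) = |E| - r(M) = |E| - (|V| - c).
|E| = 8, |V| = 6, c = 1.
Nullity = 8 - (6 - 1) = 8 - 5 = 3.

3


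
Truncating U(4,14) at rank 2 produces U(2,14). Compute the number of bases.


Truncating U(4,14) to rank 2 gives U(2,14).
Bases of U(2,14) are all 2-element subsets of 14 elements.
Number of bases = (14 choose 2) = 91.

91


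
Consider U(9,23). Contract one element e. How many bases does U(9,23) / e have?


Contracting e from U(9,23) gives U(8,22).
Bases of U(8,22) = C(22,8) = 319770.

319770


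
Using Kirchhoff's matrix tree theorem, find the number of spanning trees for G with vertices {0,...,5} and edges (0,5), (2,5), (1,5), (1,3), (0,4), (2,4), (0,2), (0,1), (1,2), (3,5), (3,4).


By Kirchhoff's matrix tree theorem, the number of spanning trees equals
the determinant of any cofactor of the Laplacian matrix L.
G has 6 vertices and 11 edges.
Computing the (5 x 5) cofactor determinant gives 225.

225


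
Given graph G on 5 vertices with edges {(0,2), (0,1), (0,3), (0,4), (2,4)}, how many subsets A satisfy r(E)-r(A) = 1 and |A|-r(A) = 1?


R(x,y) = sum over A in 2^E of x^(r(E)-r(A)) * y^(|A|-r(A)).
G has 5 vertices, 5 edges. r(E) = 4.
Enumerate all 2^5 = 32 subsets.
Count subsets with r(E)-r(A)=1 and |A|-r(A)=1: 2.

2


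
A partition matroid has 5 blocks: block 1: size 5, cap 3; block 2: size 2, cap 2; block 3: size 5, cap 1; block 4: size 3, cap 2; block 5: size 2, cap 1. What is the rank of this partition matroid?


Rank of a partition matroid = sum of min(|Si|, ci) for each block.
= min(5,3) + min(2,2) + min(5,1) + min(3,2) + min(2,1)
= 3 + 2 + 1 + 2 + 1
= 9.

9


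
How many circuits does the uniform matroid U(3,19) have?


In U(3,19), circuits are the (4)-element subsets.
Any set of 4 elements is dependent, and removing any one element gives
an independent set of size 3, so it is a minimal dependent set.
Number of circuits = C(19,4) = (19 * 18 * 17 * 16) / (1 * 2 * 3 * 4) = 3876.

3876


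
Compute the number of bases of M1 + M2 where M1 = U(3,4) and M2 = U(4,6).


Bases of a direct sum M1 + M2: |B| = |B(M1)| * |B(M2)|.
|B(U(3,4))| = C(4,3) = 4.
|B(U(4,6))| = C(6,4) = 15.
Total bases = 4 * 15 = 60.

60


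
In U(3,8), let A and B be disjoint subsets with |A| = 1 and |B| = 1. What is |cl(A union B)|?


|A union B| = 1 + 1 = 2 (disjoint).
In U(3,8), cl(S) = S if |S| < 3, else cl(S) = E.
Since 2 < 3, cl(A union B) = A union B.
|cl(A union B)| = 2.

2


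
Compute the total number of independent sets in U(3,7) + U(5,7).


For a direct sum, |I(M1+M2)| = |I(M1)| * |I(M2)|.
|I(U(3,7))| = sum C(7,k) for k=0..3 = 64.
|I(U(5,7))| = sum C(7,k) for k=0..5 = 120.
Total = 64 * 120 = 7680.

7680


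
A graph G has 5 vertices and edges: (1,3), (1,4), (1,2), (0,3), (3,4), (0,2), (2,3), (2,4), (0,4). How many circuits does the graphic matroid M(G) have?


A circuit in a graphic matroid = edge set of a simple cycle.
G has 5 vertices and 9 edges.
Enumerating all minimal edge subsets forming cycles...
Total circuits found: 22.

22


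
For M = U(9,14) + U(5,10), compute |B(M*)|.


(M1+M2)* = M1* + M2*.
M1* = U(5,14), bases: C(14,5) = 2002.
M2* = U(5,10), bases: C(10,5) = 252.
|B(M*)| = 2002 * 252 = 504504.

504504


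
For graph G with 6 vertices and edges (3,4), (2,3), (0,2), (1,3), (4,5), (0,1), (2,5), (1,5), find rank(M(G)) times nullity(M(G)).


r(M) = |V| - c = 6 - 1 = 5.
nullity = |E| - r(M) = 8 - 5 = 3.
Product = 5 * 3 = 15.

15


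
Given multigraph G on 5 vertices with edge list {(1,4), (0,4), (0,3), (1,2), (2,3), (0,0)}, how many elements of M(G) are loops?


In a graphic matroid, a loop is a self-loop edge (u,u) with rank 0.
Examining all 6 edges for self-loops...
Self-loops found: (0,0)
Number of loops = 1.

1


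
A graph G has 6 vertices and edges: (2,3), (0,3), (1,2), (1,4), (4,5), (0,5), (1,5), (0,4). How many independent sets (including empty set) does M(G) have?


An independent set in a graphic matroid is an acyclic edge subset.
G has 6 vertices and 8 edges.
Enumerate all 2^8 = 256 subsets, checking for acyclicity.
Total independent sets = 182.

182


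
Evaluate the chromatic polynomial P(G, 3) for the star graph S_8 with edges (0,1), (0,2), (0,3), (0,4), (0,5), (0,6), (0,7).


P(tree, k) = k * (k-1)^(7) for any tree on 8 vertices.
P(3) = 3 * 2^7 = 3 * 128 = 384.

384


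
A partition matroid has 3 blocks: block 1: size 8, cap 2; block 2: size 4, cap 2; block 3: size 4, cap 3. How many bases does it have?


A basis picks exactly ci elements from block i.
Number of bases = product of C(|Si|, ci).
= C(8,2) * C(4,2) * C(4,3)
= 28 * 6 * 4
= 672.

672


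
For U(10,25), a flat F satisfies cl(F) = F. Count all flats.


Flats of U(10,25): every subset of size < 10 is a flat, plus E itself.
Count = C(25,0) + C(25,1) + C(25,2) + C(25,3) + C(25,4) + C(25,5) + C(25,6) + C(25,7) + C(25,8) + C(25,9) + 1
     = 1 + 25 + 300 + 2300 + 12650 + 53130 + 177100 + 480700 + 1081575 + 2042975 + 1
     = 3850757.

3850757


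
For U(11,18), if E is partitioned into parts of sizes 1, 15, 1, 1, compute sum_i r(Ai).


r(Ai) = min(|Ai|, 11) for each part.
Sum = min(1,11) + min(15,11) + min(1,11) + min(1,11)
    = 1 + 11 + 1 + 1
    = 14.

14


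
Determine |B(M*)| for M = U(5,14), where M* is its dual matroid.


The dual of U(r,n) is U(n-r, n) = U(9,14).
Bases of U(9,14) are all (9)-element subsets.
|B(M*)| = C(14,9) = 14! / (9! * 5!) = 2002.

2002


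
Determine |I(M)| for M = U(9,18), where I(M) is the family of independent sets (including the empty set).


Independent sets of U(9,18) are all subsets of size <= 9.
Count = (18 choose 0) + (18 choose 1) + (18 choose 2) + (18 choose 3) + (18 choose 4) + (18 choose 5) + (18 choose 6) + (18 choose 7) + (18 choose 8) + (18 choose 9)
     = 1 + 18 + 153 + 816 + 3060 + 8568 + 18564 + 31824 + 43758 + 48620
     = 155382.

155382


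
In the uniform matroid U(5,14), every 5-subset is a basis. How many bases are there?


Bases of U(5,14) are all 5-element subsets of the 14-element ground set.
Number of bases = C(14,5).
(14 choose 5) = 2002.

2002


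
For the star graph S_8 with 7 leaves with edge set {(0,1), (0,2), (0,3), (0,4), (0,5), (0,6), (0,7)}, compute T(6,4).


A star on 8 vertices is a tree with 7 edges.
T(x,y) = x^(7) for any tree.
T(6,4) = 6^7 = 279936.

279936


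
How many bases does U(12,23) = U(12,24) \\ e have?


Deleting e from U(12,24) gives U(12,23) since n > r.
Bases of U(12,23) = (23 choose 12) = 1352078.

1352078


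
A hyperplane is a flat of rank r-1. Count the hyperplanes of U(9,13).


Hyperplanes of U(9,13) are flats of rank 8.
In a uniform matroid, these are exactly the (8)-element subsets.
Count = C(13,8) = 1287.

1287


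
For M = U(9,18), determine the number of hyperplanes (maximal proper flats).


Hyperplanes of U(9,18) are flats of rank 8.
In a uniform matroid, these are exactly the (8)-element subsets.
Count = C(18,8) = 43758.

43758


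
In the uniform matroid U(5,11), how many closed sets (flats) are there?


Flats of U(5,11): every subset of size < 5 is a flat, plus E itself.
Count = C(11,0) + C(11,1) + C(11,2) + C(11,3) + C(11,4) + 1
     = 1 + 11 + 55 + 165 + 330 + 1
     = 563.

563


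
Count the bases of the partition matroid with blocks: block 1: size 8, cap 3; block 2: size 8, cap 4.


A basis picks exactly ci elements from block i.
Number of bases = product of C(|Si|, ci).
= C(8,3) * C(8,4)
= 56 * 70
= 3920.

3920


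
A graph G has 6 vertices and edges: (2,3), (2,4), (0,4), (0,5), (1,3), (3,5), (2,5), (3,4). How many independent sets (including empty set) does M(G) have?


An independent set in a graphic matroid is an acyclic edge subset.
G has 6 vertices and 8 edges.
Enumerate all 2^8 = 256 subsets, checking for acyclicity.
Total independent sets = 172.

172


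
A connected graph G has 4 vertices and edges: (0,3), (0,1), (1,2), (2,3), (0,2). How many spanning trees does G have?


By Kirchhoff's matrix tree theorem, the number of spanning trees equals
the determinant of any cofactor of the Laplacian matrix L.
G has 4 vertices and 5 edges.
Computing the (3 x 3) cofactor determinant gives 8.

8


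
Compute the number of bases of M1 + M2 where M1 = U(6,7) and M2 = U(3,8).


Bases of a direct sum M1 + M2: |B| = |B(M1)| * |B(M2)|.
|B(U(6,7))| = C(7,6) = 7.
|B(U(3,8))| = C(8,3) = 56.
Total bases = 7 * 56 = 392.

392


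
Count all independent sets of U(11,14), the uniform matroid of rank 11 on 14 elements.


Independent sets of U(11,14) are all subsets of size <= 11.
Count = C(14,0) + C(14,1) + C(14,2) + C(14,3) + C(14,4) + C(14,5) + C(14,6) + C(14,7) + C(14,8) + C(14,9) + C(14,10) + C(14,11)
     = 1 + 14 + 91 + 364 + 1001 + 2002 + 3003 + 3432 + 3003 + 2002 + 1001 + 364
     = 16278.

16278


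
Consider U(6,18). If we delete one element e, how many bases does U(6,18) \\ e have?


Deleting e from U(6,18) gives U(6,17) since n > r.
Bases of U(6,17) = C(17,6) = 17! / (6! * 11!) = 12376.

12376


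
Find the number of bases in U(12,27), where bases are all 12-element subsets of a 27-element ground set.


Bases of U(12,27) are all 12-element subsets of the 27-element ground set.
Number of bases = C(27,12).
C(27,12) = 27! / (12! * 15!) = 17383860.

17383860


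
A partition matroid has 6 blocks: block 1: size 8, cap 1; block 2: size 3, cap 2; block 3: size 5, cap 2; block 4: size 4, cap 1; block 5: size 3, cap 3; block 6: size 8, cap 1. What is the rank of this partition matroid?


Rank of a partition matroid = sum of min(|Si|, ci) for each block.
= min(8,1) + min(3,2) + min(5,2) + min(4,1) + min(3,3) + min(8,1)
= 1 + 2 + 2 + 1 + 3 + 1
= 10.

10


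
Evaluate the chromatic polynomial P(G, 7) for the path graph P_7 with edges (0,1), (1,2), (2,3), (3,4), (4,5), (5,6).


P(P_7, k) = k * (k-1)^(6).
P(7) = 7 * 6^6 = 7 * 46656 = 326592.

326592


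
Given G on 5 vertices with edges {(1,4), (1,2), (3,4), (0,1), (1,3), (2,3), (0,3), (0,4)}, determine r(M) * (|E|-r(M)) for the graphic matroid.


r(M) = |V| - c = 5 - 1 = 4.
nullity = |E| - r(M) = 8 - 4 = 4.
Product = 4 * 4 = 16.

16


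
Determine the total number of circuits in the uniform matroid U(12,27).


In U(12,27), circuits are the (13)-element subsets.
Any set of 13 elements is dependent, and removing any one element gives
an independent set of size 12, so it is a minimal dependent set.
Number of circuits = C(27,13) = 27! / (13! * 14!) = 20058300.

20058300


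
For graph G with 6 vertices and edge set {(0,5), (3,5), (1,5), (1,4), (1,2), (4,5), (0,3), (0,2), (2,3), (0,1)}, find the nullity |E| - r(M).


Cycle rank (nullity) = |E| - r(M) = |E| - (|V| - c).
|E| = 10, |V| = 6, c = 1.
Nullity = 10 - (6 - 1) = 10 - 5 = 5.

5


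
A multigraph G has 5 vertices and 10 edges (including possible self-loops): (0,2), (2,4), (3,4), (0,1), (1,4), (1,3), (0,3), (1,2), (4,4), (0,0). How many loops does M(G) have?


In a graphic matroid, a loop is a self-loop edge (u,u) with rank 0.
Examining all 10 edges for self-loops...
Self-loops found: (4,4), (0,0)
Number of loops = 2.

2


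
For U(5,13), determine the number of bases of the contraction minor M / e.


Contracting e from U(5,13) gives U(4,12).
Bases of U(4,12) = C(12,4) = (12 * 11 * 10 * 9) / (1 * 2 * 3 * 4) = 495.

495


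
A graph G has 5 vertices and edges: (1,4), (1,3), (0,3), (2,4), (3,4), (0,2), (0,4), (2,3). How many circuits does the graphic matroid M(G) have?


A circuit in a graphic matroid = edge set of a simple cycle.
G has 5 vertices and 8 edges.
Enumerating all minimal edge subsets forming cycles...
Total circuits found: 12.

12


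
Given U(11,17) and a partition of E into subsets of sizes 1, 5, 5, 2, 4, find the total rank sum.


r(Ai) = min(|Ai|, 11) for each part.
Sum = min(1,11) + min(5,11) + min(5,11) + min(2,11) + min(4,11)
    = 1 + 5 + 5 + 2 + 4
    = 17.

17


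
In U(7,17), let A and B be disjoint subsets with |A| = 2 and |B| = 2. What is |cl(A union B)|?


|A union B| = 2 + 2 = 4 (disjoint).
In U(7,17), cl(S) = S if |S| < 7, else cl(S) = E.
Since 4 < 7, cl(A union B) = A union B.
|cl(A union B)| = 4.

4


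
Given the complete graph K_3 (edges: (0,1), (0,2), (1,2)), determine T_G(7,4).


T(K_3; x,y) = x^2 + x + y.
T(7,4) = 49 + 7 + 4 = 60.

60


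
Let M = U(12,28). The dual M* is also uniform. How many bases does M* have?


The dual of U(r,n) is U(n-r, n) = U(16,28).
Bases of U(16,28) are all (16)-element subsets.
|B(M*)| = (28 choose 16) = 30421755.

30421755


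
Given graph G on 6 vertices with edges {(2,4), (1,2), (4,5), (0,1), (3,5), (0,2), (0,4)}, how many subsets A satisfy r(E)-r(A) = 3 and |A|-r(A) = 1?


R(x,y) = sum over A in 2^E of x^(r(E)-r(A)) * y^(|A|-r(A)).
G has 6 vertices, 7 edges. r(E) = 5.
Enumerate all 2^7 = 128 subsets.
Count subsets with r(E)-r(A)=3 and |A|-r(A)=1: 2.

2


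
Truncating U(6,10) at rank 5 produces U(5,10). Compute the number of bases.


Truncating U(6,10) to rank 5 gives U(5,10).
Bases of U(5,10) are all 5-element subsets of 10 elements.
Number of bases = C(10,5) = 10! / (5! * 5!) = 252.

252


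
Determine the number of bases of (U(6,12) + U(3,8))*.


(M1+M2)* = M1* + M2*.
M1* = U(6,12), bases: C(12,6) = 924.
M2* = U(5,8), bases: C(8,5) = 56.
|B(M*)| = 924 * 56 = 51744.

51744


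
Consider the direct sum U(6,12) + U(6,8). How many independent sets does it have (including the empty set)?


For a direct sum, |I(M1+M2)| = |I(M1)| * |I(M2)|.
|I(U(6,12))| = sum C(12,k) for k=0..6 = 2510.
|I(U(6,8))| = sum C(8,k) for k=0..6 = 247.
Total = 2510 * 247 = 619970.

619970


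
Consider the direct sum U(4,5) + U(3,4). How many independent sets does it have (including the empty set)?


For a direct sum, |I(M1+M2)| = |I(M1)| * |I(M2)|.
|I(U(4,5))| = sum C(5,k) for k=0..4 = 31.
|I(U(3,4))| = sum C(4,k) for k=0..3 = 15.
Total = 31 * 15 = 465.

465


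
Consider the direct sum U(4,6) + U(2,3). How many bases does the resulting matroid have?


Bases of a direct sum M1 + M2: |B| = |B(M1)| * |B(M2)|.
|B(U(4,6))| = C(6,4) = 15.
|B(U(2,3))| = C(3,2) = 3.
Total bases = 15 * 3 = 45.

45


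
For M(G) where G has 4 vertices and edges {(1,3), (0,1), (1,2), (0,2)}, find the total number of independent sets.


An independent set in a graphic matroid is an acyclic edge subset.
G has 4 vertices and 4 edges.
Enumerate all 2^4 = 16 subsets, checking for acyclicity.
Total independent sets = 14.

14


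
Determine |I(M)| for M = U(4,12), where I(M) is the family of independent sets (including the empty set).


Independent sets of U(4,12) are all subsets of size <= 4.
Count = (12 choose 0) + (12 choose 1) + (12 choose 2) + (12 choose 3) + (12 choose 4)
     = 1 + 12 + 66 + 220 + 495
     = 794.

794


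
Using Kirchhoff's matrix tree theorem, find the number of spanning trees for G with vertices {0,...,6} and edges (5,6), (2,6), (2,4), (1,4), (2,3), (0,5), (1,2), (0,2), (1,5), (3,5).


By Kirchhoff's matrix tree theorem, the number of spanning trees equals
the determinant of any cofactor of the Laplacian matrix L.
G has 7 vertices and 10 edges.
Computing the (6 x 6) cofactor determinant gives 84.

84


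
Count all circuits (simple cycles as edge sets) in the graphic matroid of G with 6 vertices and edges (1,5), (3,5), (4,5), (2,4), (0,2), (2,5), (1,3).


A circuit in a graphic matroid = edge set of a simple cycle.
G has 6 vertices and 7 edges.
Enumerating all minimal edge subsets forming cycles...
Total circuits found: 2.

2


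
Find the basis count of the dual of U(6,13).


The dual of U(r,n) is U(n-r, n) = U(7,13).
Bases of U(7,13) are all (7)-element subsets.
|B(M*)| = (13 choose 7) = 1716.

1716


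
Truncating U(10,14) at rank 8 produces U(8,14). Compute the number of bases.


Truncating U(10,14) to rank 8 gives U(8,14).
Bases of U(8,14) are all 8-element subsets of 14 elements.
Number of bases = (14 choose 8) = 3003.

3003


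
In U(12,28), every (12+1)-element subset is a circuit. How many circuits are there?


In U(12,28), circuits are the (13)-element subsets.
Any set of 13 elements is dependent, and removing any one element gives
an independent set of size 12, so it is a minimal dependent set.
Number of circuits = (28 choose 13) = 37442160.

37442160


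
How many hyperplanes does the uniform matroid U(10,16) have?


Hyperplanes of U(10,16) are flats of rank 9.
In a uniform matroid, these are exactly the (9)-element subsets.
Count = C(16,9) = 16! / (9! * 7!) = 11440.

11440


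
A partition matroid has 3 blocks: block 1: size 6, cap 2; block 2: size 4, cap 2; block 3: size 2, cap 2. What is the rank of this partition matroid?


Rank of a partition matroid = sum of min(|Si|, ci) for each block.
= min(6,2) + min(4,2) + min(2,2)
= 2 + 2 + 2
= 6.

6


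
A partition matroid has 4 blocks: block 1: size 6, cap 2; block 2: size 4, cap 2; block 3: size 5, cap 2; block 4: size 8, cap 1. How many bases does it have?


A basis picks exactly ci elements from block i.
Number of bases = product of C(|Si|, ci).
= C(6,2) * C(4,2) * C(5,2) * C(8,1)
= 15 * 6 * 10 * 8
= 7200.

7200


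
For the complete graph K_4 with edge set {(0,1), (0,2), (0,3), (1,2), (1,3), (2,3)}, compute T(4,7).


T(K_4; x,y) = x^3 + 3x^2 + 4xy + 2x + y^3 + 3y^2 + 2y.
Substituting x=4, y=7:
= 64 + 48 + 112 + 8 + 343 + 147 + 14
= 736.

736


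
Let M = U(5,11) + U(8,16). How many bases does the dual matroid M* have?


(M1+M2)* = M1* + M2*.
M1* = U(6,11), bases: C(11,6) = 462.
M2* = U(8,16), bases: C(16,8) = 12870.
|B(M*)| = 462 * 12870 = 5945940.

5945940


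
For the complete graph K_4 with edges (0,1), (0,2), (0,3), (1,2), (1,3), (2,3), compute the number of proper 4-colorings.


P(K_4, k) = k(k-1)(k-2)...(k-3).
P(4) = (4) * (3) * (2) * (1) = 24.

24


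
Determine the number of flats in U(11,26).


Flats of U(11,26): every subset of size < 11 is a flat, plus E itself.
Count = C(26,0) + C(26,1) + C(26,2) + C(26,3) + C(26,4) + C(26,5) + C(26,6) + C(26,7) + C(26,8) + C(26,9) + C(26,10) + 1
     = 1 + 26 + 325 + 2600 + 14950 + 65780 + 230230 + 657800 + 1562275 + 3124550 + 5311735 + 1
     = 10970273.

10970273


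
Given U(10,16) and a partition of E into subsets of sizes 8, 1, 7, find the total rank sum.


r(Ai) = min(|Ai|, 10) for each part.
Sum = min(8,10) + min(1,10) + min(7,10)
    = 8 + 1 + 7
    = 16.

16


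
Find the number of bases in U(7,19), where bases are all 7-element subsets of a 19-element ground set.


Bases of U(7,19) are all 7-element subsets of the 19-element ground set.
Number of bases = C(19,7).
C(19,7) = 19! / (7! * 12!) = 50388.

50388


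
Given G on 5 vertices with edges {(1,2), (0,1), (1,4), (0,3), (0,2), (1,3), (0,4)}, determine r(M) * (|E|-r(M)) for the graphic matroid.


r(M) = |V| - c = 5 - 1 = 4.
nullity = |E| - r(M) = 7 - 4 = 3.
Product = 4 * 3 = 12.

12


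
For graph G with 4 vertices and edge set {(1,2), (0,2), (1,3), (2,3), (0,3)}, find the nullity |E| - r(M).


Cycle rank (nullity) = |E| - r(M) = |E| - (|V| - c).
|E| = 5, |V| = 4, c = 1.
Nullity = 5 - (4 - 1) = 5 - 3 = 2.

2


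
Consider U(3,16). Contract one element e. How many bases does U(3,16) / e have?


Contracting e from U(3,16) gives U(2,15).
Bases of U(2,15) = (15 choose 2) = 105.

105


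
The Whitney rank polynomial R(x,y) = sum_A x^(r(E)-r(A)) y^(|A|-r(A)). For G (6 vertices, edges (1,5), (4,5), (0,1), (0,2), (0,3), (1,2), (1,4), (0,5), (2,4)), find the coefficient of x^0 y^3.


R(x,y) = sum over A in 2^E of x^(r(E)-r(A)) * y^(|A|-r(A)).
G has 6 vertices, 9 edges. r(E) = 5.
Enumerate all 2^9 = 512 subsets.
Count subsets with r(E)-r(A)=0 and |A|-r(A)=3: 8.

8


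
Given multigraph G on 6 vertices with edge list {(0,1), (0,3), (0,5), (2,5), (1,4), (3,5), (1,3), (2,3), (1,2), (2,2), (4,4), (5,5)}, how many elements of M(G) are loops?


In a graphic matroid, a loop is a self-loop edge (u,u) with rank 0.
Examining all 12 edges for self-loops...
Self-loops found: (2,2), (4,4), (5,5)
Number of loops = 3.

3


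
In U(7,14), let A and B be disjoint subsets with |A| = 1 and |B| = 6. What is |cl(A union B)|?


|A union B| = 1 + 6 = 7 (disjoint).
In U(7,14), cl(S) = S if |S| < 7, else cl(S) = E.
Since 7 >= 7, cl(A union B) = E.
|cl(A union B)| = 14.

14


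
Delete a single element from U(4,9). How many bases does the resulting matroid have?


Deleting e from U(4,9) gives U(4,8) since n > r.
Bases of U(4,8) = C(8,4) = (8 * 7 * 6 * 5) / (1 * 2 * 3 * 4) = 70.

70


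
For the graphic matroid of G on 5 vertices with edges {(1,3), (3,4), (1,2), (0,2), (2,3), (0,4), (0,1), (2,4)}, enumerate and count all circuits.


A circuit in a graphic matroid = edge set of a simple cycle.
G has 5 vertices and 8 edges.
Enumerating all minimal edge subsets forming cycles...
Total circuits found: 13.

13


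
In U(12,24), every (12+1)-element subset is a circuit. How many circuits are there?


In U(12,24), circuits are the (13)-element subsets.
Any set of 13 elements is dependent, and removing any one element gives
an independent set of size 12, so it is a minimal dependent set.
Number of circuits = C(24,13) = 2496144.

2496144


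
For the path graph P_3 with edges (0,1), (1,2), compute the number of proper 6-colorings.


P(P_3, k) = k * (k-1)^(2).
P(6) = 6 * 5^2 = 6 * 25 = 150.

150


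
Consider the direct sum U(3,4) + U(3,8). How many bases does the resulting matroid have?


Bases of a direct sum M1 + M2: |B| = |B(M1)| * |B(M2)|.
|B(U(3,4))| = C(4,3) = 4.
|B(U(3,8))| = C(8,3) = 56.
Total bases = 4 * 56 = 224.

224


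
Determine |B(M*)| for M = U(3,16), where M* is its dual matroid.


The dual of U(r,n) is U(n-r, n) = U(13,16).
Bases of U(13,16) are all (13)-element subsets.
|B(M*)| = C(16,13) = 560.

560


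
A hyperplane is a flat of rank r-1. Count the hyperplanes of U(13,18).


Hyperplanes of U(13,18) are flats of rank 12.
In a uniform matroid, these are exactly the (12)-element subsets.
Count = C(18,12) = 18564.

18564


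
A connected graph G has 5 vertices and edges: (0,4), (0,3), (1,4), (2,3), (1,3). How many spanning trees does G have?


By Kirchhoff's matrix tree theorem, the number of spanning trees equals
the determinant of any cofactor of the Laplacian matrix L.
G has 5 vertices and 5 edges.
Computing the (4 x 4) cofactor determinant gives 4.

4


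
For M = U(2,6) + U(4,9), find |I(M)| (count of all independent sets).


For a direct sum, |I(M1+M2)| = |I(M1)| * |I(M2)|.
|I(U(2,6))| = sum C(6,k) for k=0..2 = 22.
|I(U(4,9))| = sum C(9,k) for k=0..4 = 256.
Total = 22 * 256 = 5632.

5632


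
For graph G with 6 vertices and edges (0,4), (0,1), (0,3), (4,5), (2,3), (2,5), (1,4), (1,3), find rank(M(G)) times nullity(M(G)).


r(M) = |V| - c = 6 - 1 = 5.
nullity = |E| - r(M) = 8 - 5 = 3.
Product = 5 * 3 = 15.

15


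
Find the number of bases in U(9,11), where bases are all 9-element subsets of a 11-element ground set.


Bases of U(9,11) are all 9-element subsets of the 11-element ground set.
Number of bases = C(11,9).
C(11,9) = 55.

55


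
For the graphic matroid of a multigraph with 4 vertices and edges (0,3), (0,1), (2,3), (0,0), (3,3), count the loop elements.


In a graphic matroid, a loop is a self-loop edge (u,u) with rank 0.
Examining all 5 edges for self-loops...
Self-loops found: (0,0), (3,3)
Number of loops = 2.

2


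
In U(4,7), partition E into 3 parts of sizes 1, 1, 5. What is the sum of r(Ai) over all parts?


r(Ai) = min(|Ai|, 4) for each part.
Sum = min(1,4) + min(1,4) + min(5,4)
    = 1 + 1 + 4
    = 6.

6


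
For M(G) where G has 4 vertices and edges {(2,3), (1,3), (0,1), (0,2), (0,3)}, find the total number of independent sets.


An independent set in a graphic matroid is an acyclic edge subset.
G has 4 vertices and 5 edges.
Enumerate all 2^5 = 32 subsets, checking for acyclicity.
Total independent sets = 24.

24


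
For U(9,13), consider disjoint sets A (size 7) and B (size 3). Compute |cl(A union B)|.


|A union B| = 7 + 3 = 10 (disjoint).
In U(9,13), cl(S) = S if |S| < 9, else cl(S) = E.
Since 10 >= 9, cl(A union B) = E.
|cl(A union B)| = 13.

13


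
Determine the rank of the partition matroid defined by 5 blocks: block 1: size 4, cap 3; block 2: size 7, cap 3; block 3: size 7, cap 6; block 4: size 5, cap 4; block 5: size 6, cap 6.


Rank of a partition matroid = sum of min(|Si|, ci) for each block.
= min(4,3) + min(7,3) + min(7,6) + min(5,4) + min(6,6)
= 3 + 3 + 6 + 4 + 6
= 22.

22


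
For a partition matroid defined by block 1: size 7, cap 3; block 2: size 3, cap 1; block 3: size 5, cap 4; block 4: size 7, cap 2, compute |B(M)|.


A basis picks exactly ci elements from block i.
Number of bases = product of C(|Si|, ci).
= C(7,3) * C(3,1) * C(5,4) * C(7,2)
= 35 * 3 * 5 * 21
= 11025.

11025


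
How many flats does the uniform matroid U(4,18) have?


Flats of U(4,18): every subset of size < 4 is a flat, plus E itself.
Count = (18 choose 0) + (18 choose 1) + (18 choose 2) + (18 choose 3) + 1
     = 1 + 18 + 153 + 816 + 1
     = 989.

989


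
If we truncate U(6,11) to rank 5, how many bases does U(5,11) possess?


Truncating U(6,11) to rank 5 gives U(5,11).
Bases of U(5,11) are all 5-element subsets of 11 elements.
Number of bases = C(11,5) = 462.

462


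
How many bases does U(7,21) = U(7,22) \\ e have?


Deleting e from U(7,22) gives U(7,21) since n > r.
Bases of U(7,21) = C(21,7) = 116280.

116280
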